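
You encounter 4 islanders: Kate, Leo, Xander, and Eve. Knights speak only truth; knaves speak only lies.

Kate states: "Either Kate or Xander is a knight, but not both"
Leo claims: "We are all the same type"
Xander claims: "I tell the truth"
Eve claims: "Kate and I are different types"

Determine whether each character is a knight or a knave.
Kate is a knave.
Leo is a knave.
Xander is a knave.
Eve is a knight.

Verification:
- Kate (knave) says "Either Kate or Xander is a knight, but not both" - this is FALSE (a lie) because Kate is a knave and Xander is a knave.
- Leo (knave) says "We are all the same type" - this is FALSE (a lie) because Eve is a knight and Kate, Leo, and Xander are knaves.
- Xander (knave) says "I tell the truth" - this is FALSE (a lie) because Xander is a knave.
- Eve (knight) says "Kate and I are different types" - this is TRUE because Eve is a knight and Kate is a knave.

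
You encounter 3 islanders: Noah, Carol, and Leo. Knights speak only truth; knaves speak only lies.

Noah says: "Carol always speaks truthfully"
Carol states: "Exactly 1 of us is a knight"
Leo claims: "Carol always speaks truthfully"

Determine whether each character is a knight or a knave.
Noah is a knave.
Carol is a knave.
Leo is a knave.

Verification:
- Noah (knave) says "Carol always speaks truthfully" - this is FALSE (a lie) because Carol is a knave.
- Carol (knave) says "Exactly 1 of us is a knight" - this is FALSE (a lie) because there are 0 knights.
- Leo (knave) says "Carol always speaks truthfully" - this is FALSE (a lie) because Carol is a knave.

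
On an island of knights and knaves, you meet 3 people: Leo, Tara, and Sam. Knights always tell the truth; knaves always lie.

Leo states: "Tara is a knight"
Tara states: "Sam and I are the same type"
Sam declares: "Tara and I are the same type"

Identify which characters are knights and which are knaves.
Leo is a knight.
Tara is a knight.
Sam is a knight.

Verification:
- Leo (knight) says "Tara is a knight" - this is TRUE because Tara is a knight.
- Tara (knight) says "Sam and I are the same type" - this is TRUE because Tara is a knight and Sam is a knight.
- Sam (knight) says "Tara and I are the same type" - this is TRUE because Sam is a knight and Tara is a knight.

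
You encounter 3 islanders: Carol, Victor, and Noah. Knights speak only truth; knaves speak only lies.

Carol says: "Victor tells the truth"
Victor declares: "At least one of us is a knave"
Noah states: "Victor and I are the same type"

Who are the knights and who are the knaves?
Carol is a knight.
Victor is a knight.
Noah is a knave.

Verification:
- Carol (knight) says "Victor tells the truth" - this is TRUE because Victor is a knight.
- Victor (knight) says "At least one of us is a knave" - this is TRUE because Noah is a knave.
- Noah (knave) says "Victor and I are the same type" - this is FALSE (a lie) because Noah is a knave and Victor is a knight.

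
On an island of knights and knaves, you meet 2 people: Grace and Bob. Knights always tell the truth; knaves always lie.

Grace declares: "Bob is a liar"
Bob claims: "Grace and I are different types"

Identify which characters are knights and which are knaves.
Grace is a knave.
Bob is a knight.

Verification:
- Grace (knave) says "Bob is a liar" - this is FALSE (a lie) because Bob is a knight.
- Bob (knight) says "Grace and I are different types" - this is TRUE because Bob is a knight and Grace is a knave.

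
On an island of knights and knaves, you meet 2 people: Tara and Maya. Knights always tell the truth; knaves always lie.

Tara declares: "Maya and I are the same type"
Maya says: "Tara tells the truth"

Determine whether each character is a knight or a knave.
Tara is a knight.
Maya is a knight.

Verification:
- Tara (knight) says "Maya and I are the same type" - this is TRUE because Tara is a knight and Maya is a knight.
- Maya (knight) says "Tara tells the truth" - this is TRUE because Tara is a knight.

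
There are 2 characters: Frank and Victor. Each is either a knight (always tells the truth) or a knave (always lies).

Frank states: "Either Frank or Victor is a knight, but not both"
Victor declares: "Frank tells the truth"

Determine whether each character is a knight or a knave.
Frank is a knave.
Victor is a knave.

Verification:
- Frank (knave) says "Either Frank or Victor is a knight, but not both" - this is FALSE (a lie) because Frank is a knave and Victor is a knave.
- Victor (knave) says "Frank tells the truth" - this is FALSE (a lie) because Frank is a knave.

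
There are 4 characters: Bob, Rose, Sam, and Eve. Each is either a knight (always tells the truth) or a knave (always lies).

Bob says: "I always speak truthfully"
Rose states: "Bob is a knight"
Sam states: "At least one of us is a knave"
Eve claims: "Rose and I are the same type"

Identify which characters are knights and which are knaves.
Bob is a knight.
Rose is a knight.
Sam is a knight.
Eve is a knave.

Verification:
- Bob (knight) says "I always speak truthfully" - this is TRUE because Bob is a knight.
- Rose (knight) says "Bob is a knight" - this is TRUE because Bob is a knight.
- Sam (knight) says "At least one of us is a knave" - this is TRUE because Eve is a knave.
- Eve (knave) says "Rose and I are the same type" - this is FALSE (a lie) because Eve is a knave and Rose is a knight.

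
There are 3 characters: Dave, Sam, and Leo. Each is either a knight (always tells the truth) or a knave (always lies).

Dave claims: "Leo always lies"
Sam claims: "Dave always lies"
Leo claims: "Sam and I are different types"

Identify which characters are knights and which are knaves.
Dave is a knight.
Sam is a knave.
Leo is a knave.

Verification:
- Dave (knight) says "Leo always lies" - this is TRUE because Leo is a knave.
- Sam (knave) says "Dave always lies" - this is FALSE (a lie) because Dave is a knight.
- Leo (knave) says "Sam and I are different types" - this is FALSE (a lie) because Leo is a knave and Sam is a knave.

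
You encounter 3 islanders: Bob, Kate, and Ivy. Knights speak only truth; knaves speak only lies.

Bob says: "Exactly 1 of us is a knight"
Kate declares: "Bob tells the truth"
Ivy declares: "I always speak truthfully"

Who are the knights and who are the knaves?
Bob is a knave.
Kate is a knave.
Ivy is a knave.

Verification:
- Bob (knave) says "Exactly 1 of us is a knight" - this is FALSE (a lie) because there are 0 knights.
- Kate (knave) says "Bob tells the truth" - this is FALSE (a lie) because Bob is a knave.
- Ivy (knave) says "I always speak truthfully" - this is FALSE (a lie) because Ivy is a knave.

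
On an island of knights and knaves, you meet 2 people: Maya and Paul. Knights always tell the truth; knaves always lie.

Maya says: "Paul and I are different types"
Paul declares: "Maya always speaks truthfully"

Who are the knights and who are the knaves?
Maya is a knave.
Paul is a knave.

Verification:
- Maya (knave) says "Paul and I are different types" - this is FALSE (a lie) because Maya is a knave and Paul is a knave.
- Paul (knave) says "Maya always speaks truthfully" - this is FALSE (a lie) because Maya is a knave.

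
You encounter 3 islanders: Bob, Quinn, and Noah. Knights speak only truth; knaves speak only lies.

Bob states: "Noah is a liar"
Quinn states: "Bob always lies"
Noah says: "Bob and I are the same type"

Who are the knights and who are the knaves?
Bob is a knight.
Quinn is a knave.
Noah is a knave.

Verification:
- Bob (knight) says "Noah is a liar" - this is TRUE because Noah is a knave.
- Quinn (knave) says "Bob always lies" - this is FALSE (a lie) because Bob is a knight.
- Noah (knave) says "Bob and I are the same type" - this is FALSE (a lie) because Noah is a knave and Bob is a knight.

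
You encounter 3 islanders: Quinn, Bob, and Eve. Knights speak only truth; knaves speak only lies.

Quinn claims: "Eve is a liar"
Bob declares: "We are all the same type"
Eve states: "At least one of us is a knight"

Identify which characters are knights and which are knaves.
Quinn is a knave.
Bob is a knave.
Eve is a knight.

Verification:
- Quinn (knave) says "Eve is a liar" - this is FALSE (a lie) because Eve is a knight.
- Bob (knave) says "We are all the same type" - this is FALSE (a lie) because Eve is a knight and Quinn and Bob are knaves.
- Eve (knight) says "At least one of us is a knight" - this is TRUE because Eve is a knight.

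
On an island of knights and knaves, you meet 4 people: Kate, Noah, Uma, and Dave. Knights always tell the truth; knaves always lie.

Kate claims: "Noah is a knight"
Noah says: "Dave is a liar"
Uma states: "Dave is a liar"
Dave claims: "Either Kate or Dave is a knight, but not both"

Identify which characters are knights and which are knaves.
Kate is a knave.
Noah is a knave.
Uma is a knave.
Dave is a knight.

Verification:
- Kate (knave) says "Noah is a knight" - this is FALSE (a lie) because Noah is a knave.
- Noah (knave) says "Dave is a liar" - this is FALSE (a lie) because Dave is a knight.
- Uma (knave) says "Dave is a liar" - this is FALSE (a lie) because Dave is a knight.
- Dave (knight) says "Either Kate or Dave is a knight, but not both" - this is TRUE because Kate is a knave and Dave is a knight.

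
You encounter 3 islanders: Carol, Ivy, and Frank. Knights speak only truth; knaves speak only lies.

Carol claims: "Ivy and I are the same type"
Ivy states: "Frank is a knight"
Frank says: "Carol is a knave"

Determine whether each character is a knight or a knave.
Carol is a knave.
Ivy is a knight.
Frank is a knight.

Verification:
- Carol (knave) says "Ivy and I are the same type" - this is FALSE (a lie) because Carol is a knave and Ivy is a knight.
- Ivy (knight) says "Frank is a knight" - this is TRUE because Frank is a knight.
- Frank (knight) says "Carol is a knave" - this is TRUE because Carol is a knave.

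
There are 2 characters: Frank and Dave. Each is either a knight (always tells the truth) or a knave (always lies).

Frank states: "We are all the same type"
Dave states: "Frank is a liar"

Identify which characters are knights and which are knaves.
Frank is a knave.
Dave is a knight.

Verification:
- Frank (knave) says "We are all the same type" - this is FALSE (a lie) because Dave is a knight and Frank is a knave.
- Dave (knight) says "Frank is a liar" - this is TRUE because Frank is a knave.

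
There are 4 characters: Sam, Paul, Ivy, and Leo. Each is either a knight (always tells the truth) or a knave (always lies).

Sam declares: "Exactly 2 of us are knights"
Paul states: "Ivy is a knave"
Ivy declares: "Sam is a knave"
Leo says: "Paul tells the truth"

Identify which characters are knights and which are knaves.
Sam is a knave.
Paul is a knave.
Ivy is a knight.
Leo is a knave.

Verification:
- Sam (knave) says "Exactly 2 of us are knights" - this is FALSE (a lie) because there are 1 knights.
- Paul (knave) says "Ivy is a knave" - this is FALSE (a lie) because Ivy is a knight.
- Ivy (knight) says "Sam is a knave" - this is TRUE because Sam is a knave.
- Leo (knave) says "Paul tells the truth" - this is FALSE (a lie) because Paul is a knave.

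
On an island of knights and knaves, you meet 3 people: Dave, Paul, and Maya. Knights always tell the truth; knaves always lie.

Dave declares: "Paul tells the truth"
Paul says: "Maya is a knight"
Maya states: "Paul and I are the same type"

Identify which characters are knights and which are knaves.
Dave is a knight.
Paul is a knight.
Maya is a knight.

Verification:
- Dave (knight) says "Paul tells the truth" - this is TRUE because Paul is a knight.
- Paul (knight) says "Maya is a knight" - this is TRUE because Maya is a knight.
- Maya (knight) says "Paul and I are the same type" - this is TRUE because Maya is a knight and Paul is a knight.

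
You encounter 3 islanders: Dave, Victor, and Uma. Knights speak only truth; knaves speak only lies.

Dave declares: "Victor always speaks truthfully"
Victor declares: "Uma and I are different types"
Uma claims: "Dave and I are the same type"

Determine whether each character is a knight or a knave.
Dave is a knight.
Victor is a knight.
Uma is a knave.

Verification:
- Dave (knight) says "Victor always speaks truthfully" - this is TRUE because Victor is a knight.
- Victor (knight) says "Uma and I are different types" - this is TRUE because Victor is a knight and Uma is a knave.
- Uma (knave) says "Dave and I are the same type" - this is FALSE (a lie) because Uma is a knave and Dave is a knight.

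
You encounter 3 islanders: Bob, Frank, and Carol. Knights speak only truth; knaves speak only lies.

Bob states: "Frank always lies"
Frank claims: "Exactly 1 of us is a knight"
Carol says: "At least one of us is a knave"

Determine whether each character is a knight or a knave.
Bob is a knight.
Frank is a knave.
Carol is a knight.

Verification:
- Bob (knight) says "Frank always lies" - this is TRUE because Frank is a knave.
- Frank (knave) says "Exactly 1 of us is a knight" - this is FALSE (a lie) because there are 2 knights.
- Carol (knight) says "At least one of us is a knave" - this is TRUE because Frank is a knave.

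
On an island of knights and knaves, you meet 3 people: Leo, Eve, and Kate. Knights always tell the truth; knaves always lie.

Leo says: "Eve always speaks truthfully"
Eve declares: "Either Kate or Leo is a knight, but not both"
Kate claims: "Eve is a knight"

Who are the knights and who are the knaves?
Leo is a knave.
Eve is a knave.
Kate is a knave.

Verification:
- Leo (knave) says "Eve always speaks truthfully" - this is FALSE (a lie) because Eve is a knave.
- Eve (knave) says "Either Kate or Leo is a knight, but not both" - this is FALSE (a lie) because Kate is a knave and Leo is a knave.
- Kate (knave) says "Eve is a knight" - this is FALSE (a lie) because Eve is a knave.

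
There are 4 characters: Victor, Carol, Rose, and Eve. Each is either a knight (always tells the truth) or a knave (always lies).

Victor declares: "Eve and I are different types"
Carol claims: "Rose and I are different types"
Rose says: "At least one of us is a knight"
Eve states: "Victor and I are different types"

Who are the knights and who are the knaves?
Victor is a knave.
Carol is a knave.
Rose is a knave.
Eve is a knave.

Verification:
- Victor (knave) says "Eve and I are different types" - this is FALSE (a lie) because Victor is a knave and Eve is a knave.
- Carol (knave) says "Rose and I are different types" - this is FALSE (a lie) because Carol is a knave and Rose is a knave.
- Rose (knave) says "At least one of us is a knight" - this is FALSE (a lie) because no one is a knight.
- Eve (knave) says "Victor and I are different types" - this is FALSE (a lie) because Eve is a knave and Victor is a knave.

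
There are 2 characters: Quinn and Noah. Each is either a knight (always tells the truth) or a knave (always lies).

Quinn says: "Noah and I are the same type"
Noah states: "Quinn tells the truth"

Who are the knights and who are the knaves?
Quinn is a knight.
Noah is a knight.

Verification:
- Quinn (knight) says "Noah and I are the same type" - this is TRUE because Quinn is a knight and Noah is a knight.
- Noah (knight) says "Quinn tells the truth" - this is TRUE because Quinn is a knight.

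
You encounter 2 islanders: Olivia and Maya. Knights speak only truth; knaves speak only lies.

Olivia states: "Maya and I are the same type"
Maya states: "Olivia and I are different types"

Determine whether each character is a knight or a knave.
Olivia is a knave.
Maya is a knight.

Verification:
- Olivia (knave) says "Maya and I are the same type" - this is FALSE (a lie) because Olivia is a knave and Maya is a knight.
- Maya (knight) says "Olivia and I are different types" - this is TRUE because Maya is a knight and Olivia is a knave.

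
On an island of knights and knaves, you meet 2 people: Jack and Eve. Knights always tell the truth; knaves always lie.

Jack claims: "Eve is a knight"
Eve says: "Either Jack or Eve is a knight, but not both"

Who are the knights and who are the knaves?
Jack is a knave.
Eve is a knave.

Verification:
- Jack (knave) says "Eve is a knight" - this is FALSE (a lie) because Eve is a knave.
- Eve (knave) says "Either Jack or Eve is a knight, but not both" - this is FALSE (a lie) because Jack is a knave and Eve is a knave.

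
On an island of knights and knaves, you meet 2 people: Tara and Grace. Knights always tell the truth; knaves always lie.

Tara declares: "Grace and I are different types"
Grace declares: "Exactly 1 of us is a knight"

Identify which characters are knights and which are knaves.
Tara is a knave.
Grace is a knave.

Verification:
- Tara (knave) says "Grace and I are different types" - this is FALSE (a lie) because Tara is a knave and Grace is a knave.
- Grace (knave) says "Exactly 1 of us is a knight" - this is FALSE (a lie) because there are 0 knights.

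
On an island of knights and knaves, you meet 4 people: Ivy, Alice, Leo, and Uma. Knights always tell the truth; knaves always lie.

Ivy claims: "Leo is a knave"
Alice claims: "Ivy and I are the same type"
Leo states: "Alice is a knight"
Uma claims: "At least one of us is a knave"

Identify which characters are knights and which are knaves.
Ivy is a knight.
Alice is a knave.
Leo is a knave.
Uma is a knight.

Verification:
- Ivy (knight) says "Leo is a knave" - this is TRUE because Leo is a knave.
- Alice (knave) says "Ivy and I are the same type" - this is FALSE (a lie) because Alice is a knave and Ivy is a knight.
- Leo (knave) says "Alice is a knight" - this is FALSE (a lie) because Alice is a knave.
- Uma (knight) says "At least one of us is a knave" - this is TRUE because Alice and Leo are knaves.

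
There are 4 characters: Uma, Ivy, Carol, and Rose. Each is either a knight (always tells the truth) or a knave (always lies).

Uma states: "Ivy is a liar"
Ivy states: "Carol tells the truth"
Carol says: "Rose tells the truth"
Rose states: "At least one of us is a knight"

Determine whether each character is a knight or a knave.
Uma is a knave.
Ivy is a knight.
Carol is a knight.
Rose is a knight.

Verification:
- Uma (knave) says "Ivy is a liar" - this is FALSE (a lie) because Ivy is a knight.
- Ivy (knight) says "Carol tells the truth" - this is TRUE because Carol is a knight.
- Carol (knight) says "Rose tells the truth" - this is TRUE because Rose is a knight.
- Rose (knight) says "At least one of us is a knight" - this is TRUE because Ivy, Carol, and Rose are knights.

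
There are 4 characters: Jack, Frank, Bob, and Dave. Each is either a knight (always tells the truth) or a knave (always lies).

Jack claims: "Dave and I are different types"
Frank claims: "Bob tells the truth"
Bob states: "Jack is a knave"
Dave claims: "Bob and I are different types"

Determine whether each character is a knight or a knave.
Jack is a knight.
Frank is a knave.
Bob is a knave.
Dave is a knave.

Verification:
- Jack (knight) says "Dave and I are different types" - this is TRUE because Jack is a knight and Dave is a knave.
- Frank (knave) says "Bob tells the truth" - this is FALSE (a lie) because Bob is a knave.
- Bob (knave) says "Jack is a knave" - this is FALSE (a lie) because Jack is a knight.
- Dave (knave) says "Bob and I are different types" - this is FALSE (a lie) because Dave is a knave and Bob is a knave.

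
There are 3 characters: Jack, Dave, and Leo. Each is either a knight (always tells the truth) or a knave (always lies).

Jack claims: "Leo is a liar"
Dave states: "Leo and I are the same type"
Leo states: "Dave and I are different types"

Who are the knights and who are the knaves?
Jack is a knave.
Dave is a knave.
Leo is a knight.

Verification:
- Jack (knave) says "Leo is a liar" - this is FALSE (a lie) because Leo is a knight.
- Dave (knave) says "Leo and I are the same type" - this is FALSE (a lie) because Dave is a knave and Leo is a knight.
- Leo (knight) says "Dave and I are different types" - this is TRUE because Leo is a knight and Dave is a knave.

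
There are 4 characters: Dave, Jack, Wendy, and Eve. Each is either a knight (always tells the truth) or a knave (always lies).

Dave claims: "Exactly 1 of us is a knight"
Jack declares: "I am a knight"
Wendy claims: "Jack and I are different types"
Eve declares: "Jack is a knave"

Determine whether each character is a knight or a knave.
Dave is a knave.
Jack is a knave.
Wendy is a knight.
Eve is a knight.

Verification:
- Dave (knave) says "Exactly 1 of us is a knight" - this is FALSE (a lie) because there are 2 knights.
- Jack (knave) says "I am a knight" - this is FALSE (a lie) because Jack is a knave.
- Wendy (knight) says "Jack and I are different types" - this is TRUE because Wendy is a knight and Jack is a knave.
- Eve (knight) says "Jack is a knave" - this is TRUE because Jack is a knave.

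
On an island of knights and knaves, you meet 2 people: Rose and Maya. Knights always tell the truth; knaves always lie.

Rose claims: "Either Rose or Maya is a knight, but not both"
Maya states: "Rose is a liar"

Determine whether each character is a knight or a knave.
Rose is a knight.
Maya is a knave.

Verification:
- Rose (knight) says "Either Rose or Maya is a knight, but not both" - this is TRUE because Rose is a knight and Maya is a knave.
- Maya (knave) says "Rose is a liar" - this is FALSE (a lie) because Rose is a knight.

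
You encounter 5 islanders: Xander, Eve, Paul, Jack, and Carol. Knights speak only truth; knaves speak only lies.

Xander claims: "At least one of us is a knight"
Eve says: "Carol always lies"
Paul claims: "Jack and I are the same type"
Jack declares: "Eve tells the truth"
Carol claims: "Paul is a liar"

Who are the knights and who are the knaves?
Xander is a knight.
Eve is a knight.
Paul is a knight.
Jack is a knight.
Carol is a knave.

Verification:
- Xander (knight) says "At least one of us is a knight" - this is TRUE because Xander, Eve, Paul, and Jack are knights.
- Eve (knight) says "Carol always lies" - this is TRUE because Carol is a knave.
- Paul (knight) says "Jack and I are the same type" - this is TRUE because Paul is a knight and Jack is a knight.
- Jack (knight) says "Eve tells the truth" - this is TRUE because Eve is a knight.
- Carol (knave) says "Paul is a liar" - this is FALSE (a lie) because Paul is a knight.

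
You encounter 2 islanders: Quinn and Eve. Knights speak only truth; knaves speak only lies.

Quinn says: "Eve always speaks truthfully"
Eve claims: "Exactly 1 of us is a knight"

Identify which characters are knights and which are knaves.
Quinn is a knave.
Eve is a knave.

Verification:
- Quinn (knave) says "Eve always speaks truthfully" - this is FALSE (a lie) because Eve is a knave.
- Eve (knave) says "Exactly 1 of us is a knight" - this is FALSE (a lie) because there are 0 knights.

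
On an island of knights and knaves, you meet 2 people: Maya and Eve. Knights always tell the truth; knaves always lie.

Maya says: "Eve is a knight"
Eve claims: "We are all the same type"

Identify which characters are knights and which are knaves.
Maya is a knight.
Eve is a knight.

Verification:
- Maya (knight) says "Eve is a knight" - this is TRUE because Eve is a knight.
- Eve (knight) says "We are all the same type" - this is TRUE because Maya and Eve are knights.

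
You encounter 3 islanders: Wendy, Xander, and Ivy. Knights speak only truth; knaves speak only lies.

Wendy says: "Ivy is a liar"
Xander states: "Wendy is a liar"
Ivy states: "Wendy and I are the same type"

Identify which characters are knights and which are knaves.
Wendy is a knight.
Xander is a knave.
Ivy is a knave.

Verification:
- Wendy (knight) says "Ivy is a liar" - this is TRUE because Ivy is a knave.
- Xander (knave) says "Wendy is a liar" - this is FALSE (a lie) because Wendy is a knight.
- Ivy (knave) says "Wendy and I are the same type" - this is FALSE (a lie) because Ivy is a knave and Wendy is a knight.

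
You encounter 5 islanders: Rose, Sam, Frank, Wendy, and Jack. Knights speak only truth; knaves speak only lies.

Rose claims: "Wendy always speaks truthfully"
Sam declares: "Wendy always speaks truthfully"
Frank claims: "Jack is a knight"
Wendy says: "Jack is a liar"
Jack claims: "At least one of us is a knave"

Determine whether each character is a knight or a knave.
Rose is a knave.
Sam is a knave.
Frank is a knight.
Wendy is a knave.
Jack is a knight.

Verification:
- Rose (knave) says "Wendy always speaks truthfully" - this is FALSE (a lie) because Wendy is a knave.
- Sam (knave) says "Wendy always speaks truthfully" - this is FALSE (a lie) because Wendy is a knave.
- Frank (knight) says "Jack is a knight" - this is TRUE because Jack is a knight.
- Wendy (knave) says "Jack is a liar" - this is FALSE (a lie) because Jack is a knight.
- Jack (knight) says "At least one of us is a knave" - this is TRUE because Rose, Sam, and Wendy are knaves.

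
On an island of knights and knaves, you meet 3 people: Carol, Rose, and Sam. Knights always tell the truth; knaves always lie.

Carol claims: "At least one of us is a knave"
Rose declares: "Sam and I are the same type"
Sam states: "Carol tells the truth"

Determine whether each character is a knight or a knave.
Carol is a knight.
Rose is a knave.
Sam is a knight.

Verification:
- Carol (knight) says "At least one of us is a knave" - this is TRUE because Rose is a knave.
- Rose (knave) says "Sam and I are the same type" - this is FALSE (a lie) because Rose is a knave and Sam is a knight.
- Sam (knight) says "Carol tells the truth" - this is TRUE because Carol is a knight.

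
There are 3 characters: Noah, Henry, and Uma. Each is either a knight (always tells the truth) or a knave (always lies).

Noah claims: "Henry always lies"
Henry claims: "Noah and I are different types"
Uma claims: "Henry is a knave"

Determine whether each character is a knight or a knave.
Noah is a knave.
Henry is a knight.
Uma is a knave.

Verification:
- Noah (knave) says "Henry always lies" - this is FALSE (a lie) because Henry is a knight.
- Henry (knight) says "Noah and I are different types" - this is TRUE because Henry is a knight and Noah is a knave.
- Uma (knave) says "Henry is a knave" - this is FALSE (a lie) because Henry is a knight.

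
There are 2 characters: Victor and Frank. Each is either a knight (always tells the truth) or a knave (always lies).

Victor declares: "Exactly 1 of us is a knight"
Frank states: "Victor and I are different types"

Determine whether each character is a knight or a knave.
Victor is a knave.
Frank is a knave.

Verification:
- Victor (knave) says "Exactly 1 of us is a knight" - this is FALSE (a lie) because there are 0 knights.
- Frank (knave) says "Victor and I are different types" - this is FALSE (a lie) because Frank is a knave and Victor is a knave.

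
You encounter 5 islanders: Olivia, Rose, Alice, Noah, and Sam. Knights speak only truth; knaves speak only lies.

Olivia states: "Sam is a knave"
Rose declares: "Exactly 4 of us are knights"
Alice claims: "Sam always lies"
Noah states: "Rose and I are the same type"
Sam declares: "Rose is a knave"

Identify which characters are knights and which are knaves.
Olivia is a knight.
Rose is a knight.
Alice is a knight.
Noah is a knight.
Sam is a knave.

Verification:
- Olivia (knight) says "Sam is a knave" - this is TRUE because Sam is a knave.
- Rose (knight) says "Exactly 4 of us are knights" - this is TRUE because there are 4 knights.
- Alice (knight) says "Sam always lies" - this is TRUE because Sam is a knave.
- Noah (knight) says "Rose and I are the same type" - this is TRUE because Noah is a knight and Rose is a knight.
- Sam (knave) says "Rose is a knave" - this is FALSE (a lie) because Rose is a knight.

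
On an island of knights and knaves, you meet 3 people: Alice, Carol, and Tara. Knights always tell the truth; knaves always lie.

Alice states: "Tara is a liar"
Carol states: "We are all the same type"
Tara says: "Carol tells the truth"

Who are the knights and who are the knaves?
Alice is a knight.
Carol is a knave.
Tara is a knave.

Verification:
- Alice (knight) says "Tara is a liar" - this is TRUE because Tara is a knave.
- Carol (knave) says "We are all the same type" - this is FALSE (a lie) because Alice is a knight and Carol and Tara are knaves.
- Tara (knave) says "Carol tells the truth" - this is FALSE (a lie) because Carol is a knave.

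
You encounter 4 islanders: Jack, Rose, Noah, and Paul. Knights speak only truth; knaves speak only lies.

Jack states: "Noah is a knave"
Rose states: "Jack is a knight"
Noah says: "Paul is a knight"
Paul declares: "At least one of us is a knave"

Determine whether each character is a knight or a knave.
Jack is a knave.
Rose is a knave.
Noah is a knight.
Paul is a knight.

Verification:
- Jack (knave) says "Noah is a knave" - this is FALSE (a lie) because Noah is a knight.
- Rose (knave) says "Jack is a knight" - this is FALSE (a lie) because Jack is a knave.
- Noah (knight) says "Paul is a knight" - this is TRUE because Paul is a knight.
- Paul (knight) says "At least one of us is a knave" - this is TRUE because Jack and Rose are knaves.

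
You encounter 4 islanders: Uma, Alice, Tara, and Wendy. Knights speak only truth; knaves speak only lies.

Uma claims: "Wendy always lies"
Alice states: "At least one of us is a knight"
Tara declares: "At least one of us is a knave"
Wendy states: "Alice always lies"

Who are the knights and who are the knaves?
Uma is a knight.
Alice is a knight.
Tara is a knight.
Wendy is a knave.

Verification:
- Uma (knight) says "Wendy always lies" - this is TRUE because Wendy is a knave.
- Alice (knight) says "At least one of us is a knight" - this is TRUE because Uma, Alice, and Tara are knights.
- Tara (knight) says "At least one of us is a knave" - this is TRUE because Wendy is a knave.
- Wendy (knave) says "Alice always lies" - this is FALSE (a lie) because Alice is a knight.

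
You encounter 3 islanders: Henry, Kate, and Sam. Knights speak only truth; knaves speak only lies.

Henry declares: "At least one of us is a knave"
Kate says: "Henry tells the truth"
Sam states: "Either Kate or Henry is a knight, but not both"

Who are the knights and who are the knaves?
Henry is a knight.
Kate is a knight.
Sam is a knave.

Verification:
- Henry (knight) says "At least one of us is a knave" - this is TRUE because Sam is a knave.
- Kate (knight) says "Henry tells the truth" - this is TRUE because Henry is a knight.
- Sam (knave) says "Either Kate or Henry is a knight, but not both" - this is FALSE (a lie) because Kate is a knight and Henry is a knight.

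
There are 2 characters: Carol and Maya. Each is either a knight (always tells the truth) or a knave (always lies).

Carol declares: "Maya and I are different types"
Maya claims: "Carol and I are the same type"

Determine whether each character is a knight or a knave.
Carol is a knight.
Maya is a knave.

Verification:
- Carol (knight) says "Maya and I are different types" - this is TRUE because Carol is a knight and Maya is a knave.
- Maya (knave) says "Carol and I are the same type" - this is FALSE (a lie) because Maya is a knave and Carol is a knight.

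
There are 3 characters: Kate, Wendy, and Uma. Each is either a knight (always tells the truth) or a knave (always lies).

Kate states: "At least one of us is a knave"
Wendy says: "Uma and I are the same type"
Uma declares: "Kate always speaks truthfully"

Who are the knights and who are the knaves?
Kate is a knight.
Wendy is a knave.
Uma is a knight.

Verification:
- Kate (knight) says "At least one of us is a knave" - this is TRUE because Wendy is a knave.
- Wendy (knave) says "Uma and I are the same type" - this is FALSE (a lie) because Wendy is a knave and Uma is a knight.
- Uma (knight) says "Kate always speaks truthfully" - this is TRUE because Kate is a knight.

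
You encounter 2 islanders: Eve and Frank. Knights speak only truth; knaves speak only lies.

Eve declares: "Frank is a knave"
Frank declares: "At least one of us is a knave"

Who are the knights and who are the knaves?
Eve is a knave.
Frank is a knight.

Verification:
- Eve (knave) says "Frank is a knave" - this is FALSE (a lie) because Frank is a knight.
- Frank (knight) says "At least one of us is a knave" - this is TRUE because Eve is a knave.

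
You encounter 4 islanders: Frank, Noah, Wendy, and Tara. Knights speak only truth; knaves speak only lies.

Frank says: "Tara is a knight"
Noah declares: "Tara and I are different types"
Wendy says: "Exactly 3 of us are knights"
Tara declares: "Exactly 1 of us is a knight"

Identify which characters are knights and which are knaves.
Frank is a knave.
Noah is a knave.
Wendy is a knave.
Tara is a knave.

Verification:
- Frank (knave) says "Tara is a knight" - this is FALSE (a lie) because Tara is a knave.
- Noah (knave) says "Tara and I are different types" - this is FALSE (a lie) because Noah is a knave and Tara is a knave.
- Wendy (knave) says "Exactly 3 of us are knights" - this is FALSE (a lie) because there are 0 knights.
- Tara (knave) says "Exactly 1 of us is a knight" - this is FALSE (a lie) because there are 0 knights.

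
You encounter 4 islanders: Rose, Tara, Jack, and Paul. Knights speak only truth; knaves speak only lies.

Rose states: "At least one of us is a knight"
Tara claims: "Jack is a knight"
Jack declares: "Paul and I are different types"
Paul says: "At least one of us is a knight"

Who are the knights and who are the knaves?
Rose is a knave.
Tara is a knave.
Jack is a knave.
Paul is a knave.

Verification:
- Rose (knave) says "At least one of us is a knight" - this is FALSE (a lie) because no one is a knight.
- Tara (knave) says "Jack is a knight" - this is FALSE (a lie) because Jack is a knave.
- Jack (knave) says "Paul and I are different types" - this is FALSE (a lie) because Jack is a knave and Paul is a knave.
- Paul (knave) says "At least one of us is a knight" - this is FALSE (a lie) because no one is a knight.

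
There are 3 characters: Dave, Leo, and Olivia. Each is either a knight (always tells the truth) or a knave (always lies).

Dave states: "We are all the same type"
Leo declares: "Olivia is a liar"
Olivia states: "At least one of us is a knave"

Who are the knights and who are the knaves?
Dave is a knave.
Leo is a knave.
Olivia is a knight.

Verification:
- Dave (knave) says "We are all the same type" - this is FALSE (a lie) because Olivia is a knight and Dave and Leo are knaves.
- Leo (knave) says "Olivia is a liar" - this is FALSE (a lie) because Olivia is a knight.
- Olivia (knight) says "At least one of us is a knave" - this is TRUE because Dave and Leo are knaves.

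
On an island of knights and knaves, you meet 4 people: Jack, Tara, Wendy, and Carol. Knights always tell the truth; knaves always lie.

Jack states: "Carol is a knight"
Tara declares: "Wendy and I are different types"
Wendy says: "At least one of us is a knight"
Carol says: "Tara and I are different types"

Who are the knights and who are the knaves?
Jack is a knave.
Tara is a knave.
Wendy is a knave.
Carol is a knave.

Verification:
- Jack (knave) says "Carol is a knight" - this is FALSE (a lie) because Carol is a knave.
- Tara (knave) says "Wendy and I are different types" - this is FALSE (a lie) because Tara is a knave and Wendy is a knave.
- Wendy (knave) says "At least one of us is a knight" - this is FALSE (a lie) because no one is a knight.
- Carol (knave) says "Tara and I are different types" - this is FALSE (a lie) because Carol is a knave and Tara is a knave.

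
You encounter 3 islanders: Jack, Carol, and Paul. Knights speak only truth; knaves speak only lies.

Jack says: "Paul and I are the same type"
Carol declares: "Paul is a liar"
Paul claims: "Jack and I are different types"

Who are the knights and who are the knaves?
Jack is a knave.
Carol is a knave.
Paul is a knight.

Verification:
- Jack (knave) says "Paul and I are the same type" - this is FALSE (a lie) because Jack is a knave and Paul is a knight.
- Carol (knave) says "Paul is a liar" - this is FALSE (a lie) because Paul is a knight.
- Paul (knight) says "Jack and I are different types" - this is TRUE because Paul is a knight and Jack is a knave.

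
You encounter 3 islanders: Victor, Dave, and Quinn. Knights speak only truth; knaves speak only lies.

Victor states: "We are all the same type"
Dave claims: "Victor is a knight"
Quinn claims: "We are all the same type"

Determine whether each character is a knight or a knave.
Victor is a knight.
Dave is a knight.
Quinn is a knight.

Verification:
- Victor (knight) says "We are all the same type" - this is TRUE because Victor, Dave, and Quinn are knights.
- Dave (knight) says "Victor is a knight" - this is TRUE because Victor is a knight.
- Quinn (knight) says "We are all the same type" - this is TRUE because Victor, Dave, and Quinn are knights.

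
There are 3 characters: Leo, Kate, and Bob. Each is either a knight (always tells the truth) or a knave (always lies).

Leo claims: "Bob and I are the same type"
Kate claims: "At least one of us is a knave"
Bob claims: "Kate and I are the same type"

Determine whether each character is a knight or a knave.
Leo is a knave.
Kate is a knight.
Bob is a knight.

Verification:
- Leo (knave) says "Bob and I are the same type" - this is FALSE (a lie) because Leo is a knave and Bob is a knight.
- Kate (knight) says "At least one of us is a knave" - this is TRUE because Leo is a knave.
- Bob (knight) says "Kate and I are the same type" - this is TRUE because Bob is a knight and Kate is a knight.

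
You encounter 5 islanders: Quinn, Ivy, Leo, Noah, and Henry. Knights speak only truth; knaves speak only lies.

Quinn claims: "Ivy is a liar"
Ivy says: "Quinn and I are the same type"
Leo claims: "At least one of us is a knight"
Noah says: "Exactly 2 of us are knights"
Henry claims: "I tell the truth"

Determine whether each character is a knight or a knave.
Quinn is a knight.
Ivy is a knave.
Leo is a knight.
Noah is a knave.
Henry is a knight.

Verification:
- Quinn (knight) says "Ivy is a liar" - this is TRUE because Ivy is a knave.
- Ivy (knave) says "Quinn and I are the same type" - this is FALSE (a lie) because Ivy is a knave and Quinn is a knight.
- Leo (knight) says "At least one of us is a knight" - this is TRUE because Quinn, Leo, and Henry are knights.
- Noah (knave) says "Exactly 2 of us are knights" - this is FALSE (a lie) because there are 3 knights.
- Henry (knight) says "I tell the truth" - this is TRUE because Henry is a knight.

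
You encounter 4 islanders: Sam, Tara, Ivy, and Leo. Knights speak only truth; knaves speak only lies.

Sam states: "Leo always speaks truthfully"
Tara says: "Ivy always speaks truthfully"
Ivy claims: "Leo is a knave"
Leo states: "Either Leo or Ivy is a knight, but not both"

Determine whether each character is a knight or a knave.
Sam is a knight.
Tara is a knave.
Ivy is a knave.
Leo is a knight.

Verification:
- Sam (knight) says "Leo always speaks truthfully" - this is TRUE because Leo is a knight.
- Tara (knave) says "Ivy always speaks truthfully" - this is FALSE (a lie) because Ivy is a knave.
- Ivy (knave) says "Leo is a knave" - this is FALSE (a lie) because Leo is a knight.
- Leo (knight) says "Either Leo or Ivy is a knight, but not both" - this is TRUE because Leo is a knight and Ivy is a knave.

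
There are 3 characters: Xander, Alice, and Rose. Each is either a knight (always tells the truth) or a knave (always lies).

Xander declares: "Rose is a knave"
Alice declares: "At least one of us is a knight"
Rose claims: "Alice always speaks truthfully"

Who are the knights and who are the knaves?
Xander is a knave.
Alice is a knight.
Rose is a knight.

Verification:
- Xander (knave) says "Rose is a knave" - this is FALSE (a lie) because Rose is a knight.
- Alice (knight) says "At least one of us is a knight" - this is TRUE because Alice and Rose are knights.
- Rose (knight) says "Alice always speaks truthfully" - this is TRUE because Alice is a knight.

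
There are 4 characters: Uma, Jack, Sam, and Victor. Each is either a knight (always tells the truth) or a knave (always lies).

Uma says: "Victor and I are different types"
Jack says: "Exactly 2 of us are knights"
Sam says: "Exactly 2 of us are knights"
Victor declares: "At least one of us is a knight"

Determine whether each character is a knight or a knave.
Uma is a knave.
Jack is a knave.
Sam is a knave.
Victor is a knave.

Verification:
- Uma (knave) says "Victor and I are different types" - this is FALSE (a lie) because Uma is a knave and Victor is a knave.
- Jack (knave) says "Exactly 2 of us are knights" - this is FALSE (a lie) because there are 0 knights.
- Sam (knave) says "Exactly 2 of us are knights" - this is FALSE (a lie) because there are 0 knights.
- Victor (knave) says "At least one of us is a knight" - this is FALSE (a lie) because no one is a knight.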